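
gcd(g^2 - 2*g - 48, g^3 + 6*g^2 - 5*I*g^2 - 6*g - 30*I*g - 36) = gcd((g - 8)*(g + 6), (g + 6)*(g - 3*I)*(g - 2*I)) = g + 6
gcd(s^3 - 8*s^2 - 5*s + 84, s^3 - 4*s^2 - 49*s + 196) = s^2 - 11*s + 28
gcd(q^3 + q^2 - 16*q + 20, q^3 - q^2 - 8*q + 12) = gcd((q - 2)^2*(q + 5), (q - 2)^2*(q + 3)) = q^2 - 4*q + 4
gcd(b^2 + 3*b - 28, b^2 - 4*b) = b - 4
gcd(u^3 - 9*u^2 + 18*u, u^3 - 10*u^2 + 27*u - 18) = u^2 - 9*u + 18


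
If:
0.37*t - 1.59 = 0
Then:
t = 4.30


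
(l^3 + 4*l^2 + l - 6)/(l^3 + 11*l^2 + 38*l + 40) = (l^2 + 2*l - 3)/(l^2 + 9*l + 20)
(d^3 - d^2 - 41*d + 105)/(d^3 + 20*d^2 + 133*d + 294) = (d^2 - 8*d + 15)/(d^2 + 13*d + 42)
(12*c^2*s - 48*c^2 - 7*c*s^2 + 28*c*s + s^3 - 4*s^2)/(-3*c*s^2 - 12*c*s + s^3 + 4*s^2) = (-4*c*s + 16*c + s^2 - 4*s)/(s*(s + 4))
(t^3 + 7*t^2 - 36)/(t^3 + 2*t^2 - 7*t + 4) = (t^3 + 7*t^2 - 36)/(t^3 + 2*t^2 - 7*t + 4)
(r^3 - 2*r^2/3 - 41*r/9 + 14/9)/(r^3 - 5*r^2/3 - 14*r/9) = (3*r^2 + 5*r - 2)/(r*(3*r + 2))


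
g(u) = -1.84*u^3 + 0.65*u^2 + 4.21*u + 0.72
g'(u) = -5.52*u^2 + 1.3*u + 4.21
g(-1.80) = 5.98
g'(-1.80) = -16.01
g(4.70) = -156.17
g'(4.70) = -111.62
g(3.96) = -86.68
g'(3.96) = -77.20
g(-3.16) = 51.97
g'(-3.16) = -55.02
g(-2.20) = 14.20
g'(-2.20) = -25.37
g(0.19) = 1.53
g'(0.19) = 4.26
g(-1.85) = 6.81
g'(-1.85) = -17.09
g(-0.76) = -1.30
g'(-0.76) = 0.03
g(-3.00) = 43.62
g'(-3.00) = -49.37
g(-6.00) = 396.30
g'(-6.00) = -202.31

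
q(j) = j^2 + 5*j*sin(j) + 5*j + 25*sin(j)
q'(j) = 5*j*cos(j) + 2*j + 5*sin(j) + 25*cos(j) + 5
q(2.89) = 32.62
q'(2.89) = -26.18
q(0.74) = 23.60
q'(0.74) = 31.05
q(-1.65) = -22.22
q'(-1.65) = -4.61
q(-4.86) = 0.01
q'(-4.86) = 0.33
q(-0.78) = -18.13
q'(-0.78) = 14.92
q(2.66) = 38.12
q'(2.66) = -21.31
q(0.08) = 2.44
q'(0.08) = 30.88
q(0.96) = 30.13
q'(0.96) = 28.11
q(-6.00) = 4.60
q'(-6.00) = -10.40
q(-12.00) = 65.22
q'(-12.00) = -45.85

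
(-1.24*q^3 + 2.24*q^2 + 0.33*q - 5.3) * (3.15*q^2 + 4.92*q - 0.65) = -3.906*q^5 + 0.9552*q^4 + 12.8663*q^3 - 16.5274*q^2 - 26.2905*q + 3.445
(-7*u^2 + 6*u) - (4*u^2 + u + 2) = -11*u^2 + 5*u - 2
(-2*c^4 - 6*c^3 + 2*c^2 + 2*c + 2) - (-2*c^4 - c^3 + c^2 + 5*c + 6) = -5*c^3 + c^2 - 3*c - 4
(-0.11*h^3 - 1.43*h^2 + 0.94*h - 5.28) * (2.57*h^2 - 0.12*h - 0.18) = -0.2827*h^5 - 3.6619*h^4 + 2.6072*h^3 - 13.425*h^2 + 0.4644*h + 0.9504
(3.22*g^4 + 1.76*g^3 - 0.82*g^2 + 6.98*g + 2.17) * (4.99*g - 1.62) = 16.0678*g^5 + 3.566*g^4 - 6.943*g^3 + 36.1586*g^2 - 0.4793*g - 3.5154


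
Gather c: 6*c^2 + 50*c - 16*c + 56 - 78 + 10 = 6*c^2 + 34*c - 12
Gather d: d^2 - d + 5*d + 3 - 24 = d^2 + 4*d - 21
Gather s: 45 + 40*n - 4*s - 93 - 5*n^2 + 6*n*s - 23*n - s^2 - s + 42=-5*n^2 + 17*n - s^2 + s*(6*n - 5) - 6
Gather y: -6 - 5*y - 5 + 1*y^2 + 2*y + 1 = y^2 - 3*y - 10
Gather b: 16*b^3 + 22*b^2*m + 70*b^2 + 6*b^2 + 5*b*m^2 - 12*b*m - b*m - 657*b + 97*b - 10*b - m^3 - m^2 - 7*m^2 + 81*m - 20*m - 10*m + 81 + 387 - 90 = 16*b^3 + b^2*(22*m + 76) + b*(5*m^2 - 13*m - 570) - m^3 - 8*m^2 + 51*m + 378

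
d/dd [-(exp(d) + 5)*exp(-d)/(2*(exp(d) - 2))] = (exp(2*d) + 10*exp(d) - 10)*exp(-d)/(2*(exp(2*d) - 4*exp(d) + 4))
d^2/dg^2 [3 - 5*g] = 0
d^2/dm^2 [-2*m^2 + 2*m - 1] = -4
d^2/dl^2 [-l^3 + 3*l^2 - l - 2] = 6 - 6*l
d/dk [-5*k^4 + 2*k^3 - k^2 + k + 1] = -20*k^3 + 6*k^2 - 2*k + 1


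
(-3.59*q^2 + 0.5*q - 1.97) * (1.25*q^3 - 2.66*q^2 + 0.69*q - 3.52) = -4.4875*q^5 + 10.1744*q^4 - 6.2696*q^3 + 18.222*q^2 - 3.1193*q + 6.9344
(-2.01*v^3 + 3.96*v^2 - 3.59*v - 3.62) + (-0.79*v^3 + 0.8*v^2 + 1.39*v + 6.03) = -2.8*v^3 + 4.76*v^2 - 2.2*v + 2.41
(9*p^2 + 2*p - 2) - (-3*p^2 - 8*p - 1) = 12*p^2 + 10*p - 1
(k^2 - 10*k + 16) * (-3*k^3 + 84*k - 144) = -3*k^5 + 30*k^4 + 36*k^3 - 984*k^2 + 2784*k - 2304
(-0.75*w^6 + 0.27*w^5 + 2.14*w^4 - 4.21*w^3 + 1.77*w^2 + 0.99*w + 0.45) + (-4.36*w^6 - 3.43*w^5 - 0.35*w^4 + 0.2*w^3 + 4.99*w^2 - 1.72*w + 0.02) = -5.11*w^6 - 3.16*w^5 + 1.79*w^4 - 4.01*w^3 + 6.76*w^2 - 0.73*w + 0.47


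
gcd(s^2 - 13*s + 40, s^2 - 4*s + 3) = 1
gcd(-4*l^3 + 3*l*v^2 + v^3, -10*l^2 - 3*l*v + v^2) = 2*l + v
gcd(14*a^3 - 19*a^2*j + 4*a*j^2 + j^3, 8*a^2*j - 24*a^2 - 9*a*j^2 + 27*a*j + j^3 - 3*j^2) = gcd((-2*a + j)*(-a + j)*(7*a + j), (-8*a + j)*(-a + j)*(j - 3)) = a - j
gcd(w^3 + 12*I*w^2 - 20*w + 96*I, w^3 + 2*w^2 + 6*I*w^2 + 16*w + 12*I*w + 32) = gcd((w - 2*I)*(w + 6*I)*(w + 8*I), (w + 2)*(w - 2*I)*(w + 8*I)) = w^2 + 6*I*w + 16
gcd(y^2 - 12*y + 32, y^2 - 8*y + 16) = y - 4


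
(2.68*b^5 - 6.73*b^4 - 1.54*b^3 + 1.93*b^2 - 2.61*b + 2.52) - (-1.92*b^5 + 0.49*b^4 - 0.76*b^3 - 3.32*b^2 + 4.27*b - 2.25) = 4.6*b^5 - 7.22*b^4 - 0.78*b^3 + 5.25*b^2 - 6.88*b + 4.77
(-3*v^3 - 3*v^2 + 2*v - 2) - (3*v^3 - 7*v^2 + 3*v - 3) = -6*v^3 + 4*v^2 - v + 1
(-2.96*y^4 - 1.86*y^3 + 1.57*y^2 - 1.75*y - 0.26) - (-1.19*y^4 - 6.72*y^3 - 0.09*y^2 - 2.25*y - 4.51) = -1.77*y^4 + 4.86*y^3 + 1.66*y^2 + 0.5*y + 4.25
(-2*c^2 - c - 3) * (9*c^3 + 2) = -18*c^5 - 9*c^4 - 27*c^3 - 4*c^2 - 2*c - 6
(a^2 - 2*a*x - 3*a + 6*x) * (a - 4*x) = a^3 - 6*a^2*x - 3*a^2 + 8*a*x^2 + 18*a*x - 24*x^2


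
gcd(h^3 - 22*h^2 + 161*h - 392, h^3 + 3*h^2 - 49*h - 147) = h - 7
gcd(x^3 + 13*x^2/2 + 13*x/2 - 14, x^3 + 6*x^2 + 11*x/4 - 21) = x^2 + 15*x/2 + 14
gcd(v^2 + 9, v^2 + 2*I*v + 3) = v + 3*I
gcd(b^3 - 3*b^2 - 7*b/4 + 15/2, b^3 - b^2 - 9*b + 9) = 1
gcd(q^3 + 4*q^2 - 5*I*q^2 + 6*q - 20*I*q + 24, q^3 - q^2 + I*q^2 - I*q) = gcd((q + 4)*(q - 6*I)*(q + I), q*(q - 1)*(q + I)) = q + I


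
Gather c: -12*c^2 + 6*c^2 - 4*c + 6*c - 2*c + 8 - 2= 6 - 6*c^2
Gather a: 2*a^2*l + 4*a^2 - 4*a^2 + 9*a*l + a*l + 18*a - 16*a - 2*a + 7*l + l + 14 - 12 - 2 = 2*a^2*l + 10*a*l + 8*l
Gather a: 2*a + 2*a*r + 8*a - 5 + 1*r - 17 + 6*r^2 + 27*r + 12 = a*(2*r + 10) + 6*r^2 + 28*r - 10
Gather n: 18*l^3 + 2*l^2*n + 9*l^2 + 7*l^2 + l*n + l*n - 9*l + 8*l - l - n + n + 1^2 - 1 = 18*l^3 + 16*l^2 - 2*l + n*(2*l^2 + 2*l)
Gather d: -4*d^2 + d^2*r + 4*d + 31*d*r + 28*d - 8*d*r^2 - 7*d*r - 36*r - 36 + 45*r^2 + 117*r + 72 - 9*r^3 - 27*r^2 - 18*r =d^2*(r - 4) + d*(-8*r^2 + 24*r + 32) - 9*r^3 + 18*r^2 + 63*r + 36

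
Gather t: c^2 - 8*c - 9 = c^2 - 8*c - 9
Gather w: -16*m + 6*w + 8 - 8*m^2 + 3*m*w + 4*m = -8*m^2 - 12*m + w*(3*m + 6) + 8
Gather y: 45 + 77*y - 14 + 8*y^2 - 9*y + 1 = 8*y^2 + 68*y + 32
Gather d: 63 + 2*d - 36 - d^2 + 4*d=-d^2 + 6*d + 27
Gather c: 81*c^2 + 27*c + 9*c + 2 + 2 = 81*c^2 + 36*c + 4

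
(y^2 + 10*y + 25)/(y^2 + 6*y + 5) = (y + 5)/(y + 1)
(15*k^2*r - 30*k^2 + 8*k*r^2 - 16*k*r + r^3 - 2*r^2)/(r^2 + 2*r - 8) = (15*k^2 + 8*k*r + r^2)/(r + 4)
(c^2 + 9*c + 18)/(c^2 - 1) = (c^2 + 9*c + 18)/(c^2 - 1)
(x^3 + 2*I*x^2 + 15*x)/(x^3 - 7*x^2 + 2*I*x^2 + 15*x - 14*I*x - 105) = x/(x - 7)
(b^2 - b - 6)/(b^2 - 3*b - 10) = (b - 3)/(b - 5)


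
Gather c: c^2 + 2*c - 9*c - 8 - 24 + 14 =c^2 - 7*c - 18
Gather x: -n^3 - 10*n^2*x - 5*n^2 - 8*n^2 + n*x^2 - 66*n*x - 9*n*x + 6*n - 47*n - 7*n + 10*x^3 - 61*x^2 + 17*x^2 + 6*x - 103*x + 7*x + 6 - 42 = -n^3 - 13*n^2 - 48*n + 10*x^3 + x^2*(n - 44) + x*(-10*n^2 - 75*n - 90) - 36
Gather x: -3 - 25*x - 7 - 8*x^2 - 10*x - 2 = -8*x^2 - 35*x - 12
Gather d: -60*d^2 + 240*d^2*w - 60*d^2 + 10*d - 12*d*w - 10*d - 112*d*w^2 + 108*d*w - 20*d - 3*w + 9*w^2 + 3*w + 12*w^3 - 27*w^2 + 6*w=d^2*(240*w - 120) + d*(-112*w^2 + 96*w - 20) + 12*w^3 - 18*w^2 + 6*w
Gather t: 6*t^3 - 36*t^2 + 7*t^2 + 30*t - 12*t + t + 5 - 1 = 6*t^3 - 29*t^2 + 19*t + 4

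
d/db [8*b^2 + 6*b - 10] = 16*b + 6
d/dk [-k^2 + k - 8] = 1 - 2*k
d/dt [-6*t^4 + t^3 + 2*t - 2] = -24*t^3 + 3*t^2 + 2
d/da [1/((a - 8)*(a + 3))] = (5 - 2*a)/(a^4 - 10*a^3 - 23*a^2 + 240*a + 576)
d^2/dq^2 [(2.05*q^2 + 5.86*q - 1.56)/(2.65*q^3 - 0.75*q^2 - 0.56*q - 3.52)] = (28.79225*q^6 + 246.9111*q^5 - 183.0885*q^4 + 339.58458*q^3 + 632.0982*q^2 - 184.06368*q + 34.956544)/(18.609625*q^9 - 15.800625*q^8 - 7.325925*q^7 - 67.901475*q^6 + 43.52412*q^5 + 24.69648*q^4 + 89.457664*q^3 - 31.190016*q^2 - 20.815872*q - 43.614208)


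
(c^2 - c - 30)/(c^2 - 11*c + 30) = (c + 5)/(c - 5)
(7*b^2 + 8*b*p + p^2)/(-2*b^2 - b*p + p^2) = (7*b + p)/(-2*b + p)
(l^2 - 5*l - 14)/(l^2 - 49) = (l + 2)/(l + 7)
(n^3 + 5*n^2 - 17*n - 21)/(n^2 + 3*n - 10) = (n^3 + 5*n^2 - 17*n - 21)/(n^2 + 3*n - 10)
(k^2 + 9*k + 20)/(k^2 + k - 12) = (k + 5)/(k - 3)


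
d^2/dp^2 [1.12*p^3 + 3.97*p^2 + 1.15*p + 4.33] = 6.72*p + 7.94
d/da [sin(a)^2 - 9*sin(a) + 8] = (2*sin(a) - 9)*cos(a)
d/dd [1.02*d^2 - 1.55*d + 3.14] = 2.04*d - 1.55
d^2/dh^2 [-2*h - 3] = 0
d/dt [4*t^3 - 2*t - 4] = 12*t^2 - 2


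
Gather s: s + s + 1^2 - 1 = 2*s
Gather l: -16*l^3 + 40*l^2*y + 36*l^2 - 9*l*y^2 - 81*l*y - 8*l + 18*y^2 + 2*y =-16*l^3 + l^2*(40*y + 36) + l*(-9*y^2 - 81*y - 8) + 18*y^2 + 2*y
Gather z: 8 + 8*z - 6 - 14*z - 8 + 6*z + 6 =0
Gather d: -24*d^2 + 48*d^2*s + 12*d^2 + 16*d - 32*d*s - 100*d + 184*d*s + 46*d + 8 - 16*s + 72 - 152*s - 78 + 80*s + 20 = d^2*(48*s - 12) + d*(152*s - 38) - 88*s + 22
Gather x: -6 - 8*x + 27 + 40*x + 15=32*x + 36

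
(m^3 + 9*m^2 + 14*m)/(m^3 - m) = (m^2 + 9*m + 14)/(m^2 - 1)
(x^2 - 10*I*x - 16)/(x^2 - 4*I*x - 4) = (x - 8*I)/(x - 2*I)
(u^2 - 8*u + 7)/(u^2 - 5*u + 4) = (u - 7)/(u - 4)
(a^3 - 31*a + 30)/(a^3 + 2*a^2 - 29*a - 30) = (a - 1)/(a + 1)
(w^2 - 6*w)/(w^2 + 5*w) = (w - 6)/(w + 5)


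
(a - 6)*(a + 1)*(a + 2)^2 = a^4 - a^3 - 22*a^2 - 44*a - 24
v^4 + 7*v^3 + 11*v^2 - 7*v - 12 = (v - 1)*(v + 1)*(v + 3)*(v + 4)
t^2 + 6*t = t*(t + 6)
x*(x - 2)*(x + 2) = x^3 - 4*x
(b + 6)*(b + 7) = b^2 + 13*b + 42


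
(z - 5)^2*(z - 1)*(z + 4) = z^4 - 7*z^3 - 9*z^2 + 115*z - 100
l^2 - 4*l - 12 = (l - 6)*(l + 2)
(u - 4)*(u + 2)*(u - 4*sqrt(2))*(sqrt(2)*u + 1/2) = sqrt(2)*u^4 - 15*u^3/2 - 2*sqrt(2)*u^3 - 10*sqrt(2)*u^2 + 15*u^2 + 4*sqrt(2)*u + 60*u + 16*sqrt(2)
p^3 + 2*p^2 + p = p*(p + 1)^2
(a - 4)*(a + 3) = a^2 - a - 12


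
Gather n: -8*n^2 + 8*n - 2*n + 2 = -8*n^2 + 6*n + 2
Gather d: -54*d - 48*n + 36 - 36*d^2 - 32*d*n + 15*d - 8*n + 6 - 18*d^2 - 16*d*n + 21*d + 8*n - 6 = -54*d^2 + d*(-48*n - 18) - 48*n + 36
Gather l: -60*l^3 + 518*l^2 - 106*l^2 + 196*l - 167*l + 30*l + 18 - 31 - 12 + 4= -60*l^3 + 412*l^2 + 59*l - 21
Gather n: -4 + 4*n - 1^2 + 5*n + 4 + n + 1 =10*n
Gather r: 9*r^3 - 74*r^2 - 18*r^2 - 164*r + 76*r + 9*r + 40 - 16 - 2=9*r^3 - 92*r^2 - 79*r + 22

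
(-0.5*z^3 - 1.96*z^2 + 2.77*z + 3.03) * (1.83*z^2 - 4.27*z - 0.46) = -0.915*z^5 - 1.4518*z^4 + 13.6683*z^3 - 5.3814*z^2 - 14.2123*z - 1.3938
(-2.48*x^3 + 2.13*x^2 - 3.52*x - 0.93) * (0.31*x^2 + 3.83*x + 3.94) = -0.7688*x^5 - 8.8381*x^4 - 2.7045*x^3 - 5.3777*x^2 - 17.4307*x - 3.6642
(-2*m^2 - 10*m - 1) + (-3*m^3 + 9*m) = -3*m^3 - 2*m^2 - m - 1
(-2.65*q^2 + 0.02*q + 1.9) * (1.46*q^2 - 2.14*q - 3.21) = -3.869*q^4 + 5.7002*q^3 + 11.2377*q^2 - 4.1302*q - 6.099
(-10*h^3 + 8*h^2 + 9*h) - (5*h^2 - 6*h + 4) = -10*h^3 + 3*h^2 + 15*h - 4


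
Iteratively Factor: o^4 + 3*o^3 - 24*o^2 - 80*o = (o + 4)*(o^3 - o^2 - 20*o) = (o - 5)*(o + 4)*(o^2 + 4*o) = (o - 5)*(o + 4)^2*(o)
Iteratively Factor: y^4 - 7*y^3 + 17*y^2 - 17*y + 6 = (y - 1)*(y^3 - 6*y^2 + 11*y - 6) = (y - 2)*(y - 1)*(y^2 - 4*y + 3) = (y - 2)*(y - 1)^2*(y - 3)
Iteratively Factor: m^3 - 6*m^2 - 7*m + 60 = (m - 4)*(m^2 - 2*m - 15) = (m - 5)*(m - 4)*(m + 3)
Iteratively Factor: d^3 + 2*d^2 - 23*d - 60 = (d + 3)*(d^2 - d - 20) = (d + 3)*(d + 4)*(d - 5)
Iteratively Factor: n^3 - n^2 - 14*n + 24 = (n - 3)*(n^2 + 2*n - 8) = (n - 3)*(n + 4)*(n - 2)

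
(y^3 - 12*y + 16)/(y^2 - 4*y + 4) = y + 4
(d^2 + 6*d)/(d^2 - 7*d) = (d + 6)/(d - 7)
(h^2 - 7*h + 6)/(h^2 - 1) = (h - 6)/(h + 1)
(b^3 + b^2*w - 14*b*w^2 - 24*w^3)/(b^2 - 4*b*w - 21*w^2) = (-b^2 + 2*b*w + 8*w^2)/(-b + 7*w)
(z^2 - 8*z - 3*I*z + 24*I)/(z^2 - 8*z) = (z - 3*I)/z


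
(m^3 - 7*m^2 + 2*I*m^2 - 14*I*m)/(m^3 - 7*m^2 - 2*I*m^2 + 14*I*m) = (m + 2*I)/(m - 2*I)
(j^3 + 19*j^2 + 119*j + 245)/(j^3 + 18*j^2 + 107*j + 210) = (j + 7)/(j + 6)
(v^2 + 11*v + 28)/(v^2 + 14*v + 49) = (v + 4)/(v + 7)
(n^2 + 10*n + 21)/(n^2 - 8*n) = (n^2 + 10*n + 21)/(n*(n - 8))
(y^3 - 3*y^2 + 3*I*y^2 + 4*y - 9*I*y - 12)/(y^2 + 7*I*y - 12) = (y^2 - y*(3 + I) + 3*I)/(y + 3*I)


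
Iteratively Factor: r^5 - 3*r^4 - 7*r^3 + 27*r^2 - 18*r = (r)*(r^4 - 3*r^3 - 7*r^2 + 27*r - 18) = r*(r - 3)*(r^3 - 7*r + 6) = r*(r - 3)*(r - 1)*(r^2 + r - 6) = r*(r - 3)*(r - 1)*(r + 3)*(r - 2)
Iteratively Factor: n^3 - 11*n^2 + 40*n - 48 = (n - 4)*(n^2 - 7*n + 12) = (n - 4)^2*(n - 3)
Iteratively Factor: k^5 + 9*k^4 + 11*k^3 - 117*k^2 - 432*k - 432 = (k + 3)*(k^4 + 6*k^3 - 7*k^2 - 96*k - 144) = (k + 3)*(k + 4)*(k^3 + 2*k^2 - 15*k - 36) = (k + 3)^2*(k + 4)*(k^2 - k - 12) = (k + 3)^3*(k + 4)*(k - 4)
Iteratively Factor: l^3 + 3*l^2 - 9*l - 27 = (l + 3)*(l^2 - 9) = (l - 3)*(l + 3)*(l + 3)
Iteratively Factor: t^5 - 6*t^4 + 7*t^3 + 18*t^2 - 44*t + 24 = (t + 2)*(t^4 - 8*t^3 + 23*t^2 - 28*t + 12) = (t - 2)*(t + 2)*(t^3 - 6*t^2 + 11*t - 6) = (t - 2)^2*(t + 2)*(t^2 - 4*t + 3) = (t - 2)^2*(t - 1)*(t + 2)*(t - 3)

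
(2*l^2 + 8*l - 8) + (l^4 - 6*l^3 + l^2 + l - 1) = l^4 - 6*l^3 + 3*l^2 + 9*l - 9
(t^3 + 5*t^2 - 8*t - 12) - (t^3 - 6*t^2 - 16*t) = 11*t^2 + 8*t - 12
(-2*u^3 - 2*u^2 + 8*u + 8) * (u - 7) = -2*u^4 + 12*u^3 + 22*u^2 - 48*u - 56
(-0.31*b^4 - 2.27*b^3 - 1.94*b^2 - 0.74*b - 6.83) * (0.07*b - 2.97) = -0.0217*b^5 + 0.7618*b^4 + 6.6061*b^3 + 5.71*b^2 + 1.7197*b + 20.2851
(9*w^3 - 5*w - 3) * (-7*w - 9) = -63*w^4 - 81*w^3 + 35*w^2 + 66*w + 27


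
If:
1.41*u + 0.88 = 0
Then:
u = -0.62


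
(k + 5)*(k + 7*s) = k^2 + 7*k*s + 5*k + 35*s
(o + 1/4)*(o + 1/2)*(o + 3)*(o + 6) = o^4 + 39*o^3/4 + 199*o^2/8 + 117*o/8 + 9/4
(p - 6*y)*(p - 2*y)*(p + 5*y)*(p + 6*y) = p^4 + 3*p^3*y - 46*p^2*y^2 - 108*p*y^3 + 360*y^4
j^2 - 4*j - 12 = (j - 6)*(j + 2)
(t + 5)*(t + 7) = t^2 + 12*t + 35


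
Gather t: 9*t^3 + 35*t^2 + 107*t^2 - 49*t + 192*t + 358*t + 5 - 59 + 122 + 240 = 9*t^3 + 142*t^2 + 501*t + 308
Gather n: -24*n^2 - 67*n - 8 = -24*n^2 - 67*n - 8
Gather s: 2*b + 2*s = 2*b + 2*s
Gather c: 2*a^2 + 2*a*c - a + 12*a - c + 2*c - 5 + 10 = 2*a^2 + 11*a + c*(2*a + 1) + 5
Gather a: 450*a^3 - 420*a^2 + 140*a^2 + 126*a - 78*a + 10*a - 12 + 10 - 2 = 450*a^3 - 280*a^2 + 58*a - 4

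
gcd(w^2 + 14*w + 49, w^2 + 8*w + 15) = 1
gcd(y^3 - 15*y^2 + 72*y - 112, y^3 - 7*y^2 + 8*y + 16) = y^2 - 8*y + 16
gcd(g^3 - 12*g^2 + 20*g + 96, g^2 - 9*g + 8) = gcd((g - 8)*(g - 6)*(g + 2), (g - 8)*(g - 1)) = g - 8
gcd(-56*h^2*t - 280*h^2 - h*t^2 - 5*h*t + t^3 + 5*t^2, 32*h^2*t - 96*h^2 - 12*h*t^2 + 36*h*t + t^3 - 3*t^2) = -8*h + t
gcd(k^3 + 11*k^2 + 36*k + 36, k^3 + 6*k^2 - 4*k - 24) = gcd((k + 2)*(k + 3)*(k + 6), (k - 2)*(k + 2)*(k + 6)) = k^2 + 8*k + 12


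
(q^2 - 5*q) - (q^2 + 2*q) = -7*q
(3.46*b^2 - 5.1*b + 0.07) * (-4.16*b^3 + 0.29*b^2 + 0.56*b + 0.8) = -14.3936*b^5 + 22.2194*b^4 + 0.1674*b^3 - 0.0676999999999994*b^2 - 4.0408*b + 0.056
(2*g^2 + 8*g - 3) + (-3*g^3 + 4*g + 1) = -3*g^3 + 2*g^2 + 12*g - 2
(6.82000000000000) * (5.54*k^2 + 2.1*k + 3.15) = 37.7828*k^2 + 14.322*k + 21.483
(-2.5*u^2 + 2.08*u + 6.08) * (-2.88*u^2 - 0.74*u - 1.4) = 7.2*u^4 - 4.1404*u^3 - 15.5496*u^2 - 7.4112*u - 8.512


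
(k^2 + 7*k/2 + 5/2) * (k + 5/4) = k^3 + 19*k^2/4 + 55*k/8 + 25/8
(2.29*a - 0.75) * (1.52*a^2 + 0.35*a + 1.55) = 3.4808*a^3 - 0.3385*a^2 + 3.287*a - 1.1625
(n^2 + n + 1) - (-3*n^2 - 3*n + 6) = 4*n^2 + 4*n - 5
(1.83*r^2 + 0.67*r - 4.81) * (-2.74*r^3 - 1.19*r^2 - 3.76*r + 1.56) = -5.0142*r^5 - 4.0135*r^4 + 5.5013*r^3 + 6.0595*r^2 + 19.1308*r - 7.5036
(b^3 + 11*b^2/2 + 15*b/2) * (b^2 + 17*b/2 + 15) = b^5 + 14*b^4 + 277*b^3/4 + 585*b^2/4 + 225*b/2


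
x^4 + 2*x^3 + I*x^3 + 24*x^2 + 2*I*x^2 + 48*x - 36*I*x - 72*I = (x + 2)*(x - 3*I)*(x - 2*I)*(x + 6*I)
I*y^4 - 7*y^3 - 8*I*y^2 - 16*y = y*(y + 4*I)^2*(I*y + 1)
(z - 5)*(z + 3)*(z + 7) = z^3 + 5*z^2 - 29*z - 105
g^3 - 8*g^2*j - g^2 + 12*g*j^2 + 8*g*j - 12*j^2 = (g - 1)*(g - 6*j)*(g - 2*j)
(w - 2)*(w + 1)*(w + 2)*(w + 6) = w^4 + 7*w^3 + 2*w^2 - 28*w - 24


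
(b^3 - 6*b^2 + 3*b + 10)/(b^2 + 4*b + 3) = (b^2 - 7*b + 10)/(b + 3)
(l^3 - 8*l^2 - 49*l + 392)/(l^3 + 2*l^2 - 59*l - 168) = (l - 7)/(l + 3)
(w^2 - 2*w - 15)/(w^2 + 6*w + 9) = (w - 5)/(w + 3)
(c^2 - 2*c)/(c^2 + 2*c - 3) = c*(c - 2)/(c^2 + 2*c - 3)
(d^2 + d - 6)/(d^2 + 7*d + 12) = (d - 2)/(d + 4)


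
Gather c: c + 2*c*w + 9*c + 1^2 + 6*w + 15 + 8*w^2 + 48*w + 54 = c*(2*w + 10) + 8*w^2 + 54*w + 70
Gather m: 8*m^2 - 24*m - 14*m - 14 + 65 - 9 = 8*m^2 - 38*m + 42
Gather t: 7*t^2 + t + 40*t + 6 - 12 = 7*t^2 + 41*t - 6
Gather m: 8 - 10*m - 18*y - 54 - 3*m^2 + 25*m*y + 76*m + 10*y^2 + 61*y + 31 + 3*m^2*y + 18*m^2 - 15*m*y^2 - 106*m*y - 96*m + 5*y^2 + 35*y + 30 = m^2*(3*y + 15) + m*(-15*y^2 - 81*y - 30) + 15*y^2 + 78*y + 15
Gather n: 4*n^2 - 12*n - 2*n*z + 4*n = 4*n^2 + n*(-2*z - 8)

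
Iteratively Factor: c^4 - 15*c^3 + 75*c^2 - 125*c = (c - 5)*(c^3 - 10*c^2 + 25*c) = (c - 5)^2*(c^2 - 5*c) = (c - 5)^3*(c)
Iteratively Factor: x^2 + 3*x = (x)*(x + 3)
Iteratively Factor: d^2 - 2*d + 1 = (d - 1)*(d - 1)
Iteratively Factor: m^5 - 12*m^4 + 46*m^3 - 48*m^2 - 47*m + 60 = (m - 4)*(m^4 - 8*m^3 + 14*m^2 + 8*m - 15) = (m - 5)*(m - 4)*(m^3 - 3*m^2 - m + 3) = (m - 5)*(m - 4)*(m - 3)*(m^2 - 1) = (m - 5)*(m - 4)*(m - 3)*(m + 1)*(m - 1)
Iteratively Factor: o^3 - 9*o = (o - 3)*(o^2 + 3*o) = o*(o - 3)*(o + 3)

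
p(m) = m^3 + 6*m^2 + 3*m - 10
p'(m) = 3*m^2 + 12*m + 3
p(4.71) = 241.72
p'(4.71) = 126.07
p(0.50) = -6.88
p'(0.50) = 9.75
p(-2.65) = 5.58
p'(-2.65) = -7.73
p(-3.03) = 8.18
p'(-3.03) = -5.82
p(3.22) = 95.26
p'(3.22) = 72.75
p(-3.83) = 10.34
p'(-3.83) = 1.05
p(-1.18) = -6.83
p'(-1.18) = -6.98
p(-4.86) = 2.35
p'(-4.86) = 15.54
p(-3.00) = 8.00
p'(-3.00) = -6.00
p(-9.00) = -280.00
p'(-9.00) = 138.00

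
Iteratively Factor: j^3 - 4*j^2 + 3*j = (j - 3)*(j^2 - j) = j*(j - 3)*(j - 1)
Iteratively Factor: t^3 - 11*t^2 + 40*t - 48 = (t - 4)*(t^2 - 7*t + 12) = (t - 4)^2*(t - 3)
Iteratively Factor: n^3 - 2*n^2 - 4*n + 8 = (n + 2)*(n^2 - 4*n + 4) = (n - 2)*(n + 2)*(n - 2)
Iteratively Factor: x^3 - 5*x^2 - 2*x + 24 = (x - 4)*(x^2 - x - 6) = (x - 4)*(x + 2)*(x - 3)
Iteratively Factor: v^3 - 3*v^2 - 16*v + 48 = (v - 3)*(v^2 - 16) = (v - 3)*(v + 4)*(v - 4)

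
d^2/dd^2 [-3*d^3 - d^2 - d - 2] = -18*d - 2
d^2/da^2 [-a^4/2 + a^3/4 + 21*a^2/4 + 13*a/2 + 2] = -6*a^2 + 3*a/2 + 21/2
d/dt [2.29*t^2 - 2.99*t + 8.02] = 4.58*t - 2.99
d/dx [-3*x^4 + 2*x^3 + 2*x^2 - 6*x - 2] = -12*x^3 + 6*x^2 + 4*x - 6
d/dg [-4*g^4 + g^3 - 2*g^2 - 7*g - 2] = -16*g^3 + 3*g^2 - 4*g - 7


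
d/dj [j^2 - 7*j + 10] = 2*j - 7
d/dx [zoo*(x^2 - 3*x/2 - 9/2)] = zoo*(x + 1)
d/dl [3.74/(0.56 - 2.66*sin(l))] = 9.9484*cos(l)/(2.66*sin(l) - 0.56)^2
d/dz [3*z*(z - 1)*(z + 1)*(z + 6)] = 12*z^3 + 54*z^2 - 6*z - 18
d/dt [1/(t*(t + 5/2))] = 2*(-4*t - 5)/(t^2*(4*t^2 + 20*t + 25))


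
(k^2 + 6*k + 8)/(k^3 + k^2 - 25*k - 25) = (k^2 + 6*k + 8)/(k^3 + k^2 - 25*k - 25)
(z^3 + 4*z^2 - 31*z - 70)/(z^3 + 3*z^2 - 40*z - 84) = (z - 5)/(z - 6)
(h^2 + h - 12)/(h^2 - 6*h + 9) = (h + 4)/(h - 3)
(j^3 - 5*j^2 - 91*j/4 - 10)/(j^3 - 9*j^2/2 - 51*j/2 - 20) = (j + 1/2)/(j + 1)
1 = 1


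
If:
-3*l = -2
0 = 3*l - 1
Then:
No Solution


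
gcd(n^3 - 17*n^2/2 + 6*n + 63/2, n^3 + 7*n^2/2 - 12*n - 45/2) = n^2 - 3*n/2 - 9/2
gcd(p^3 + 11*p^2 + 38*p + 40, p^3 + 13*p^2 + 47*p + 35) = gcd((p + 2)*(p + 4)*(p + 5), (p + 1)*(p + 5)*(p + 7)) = p + 5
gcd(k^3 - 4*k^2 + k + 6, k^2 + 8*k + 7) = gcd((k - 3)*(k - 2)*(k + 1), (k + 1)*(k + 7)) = k + 1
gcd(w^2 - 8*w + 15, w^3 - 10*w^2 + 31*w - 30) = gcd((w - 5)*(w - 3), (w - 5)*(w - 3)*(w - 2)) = w^2 - 8*w + 15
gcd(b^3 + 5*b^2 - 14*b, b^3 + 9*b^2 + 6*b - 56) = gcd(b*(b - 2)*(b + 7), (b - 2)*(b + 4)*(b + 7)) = b^2 + 5*b - 14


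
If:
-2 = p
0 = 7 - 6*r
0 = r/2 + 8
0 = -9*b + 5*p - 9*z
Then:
No Solution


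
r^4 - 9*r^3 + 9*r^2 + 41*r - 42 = (r - 7)*(r - 3)*(r - 1)*(r + 2)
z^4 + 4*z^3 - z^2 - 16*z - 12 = (z - 2)*(z + 1)*(z + 2)*(z + 3)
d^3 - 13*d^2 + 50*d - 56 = (d - 7)*(d - 4)*(d - 2)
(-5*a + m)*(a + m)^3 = -5*a^4 - 14*a^3*m - 12*a^2*m^2 - 2*a*m^3 + m^4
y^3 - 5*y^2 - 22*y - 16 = (y - 8)*(y + 1)*(y + 2)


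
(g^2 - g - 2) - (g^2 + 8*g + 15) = -9*g - 17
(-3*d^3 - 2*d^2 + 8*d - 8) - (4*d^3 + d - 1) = -7*d^3 - 2*d^2 + 7*d - 7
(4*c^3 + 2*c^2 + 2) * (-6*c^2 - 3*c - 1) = -24*c^5 - 24*c^4 - 10*c^3 - 14*c^2 - 6*c - 2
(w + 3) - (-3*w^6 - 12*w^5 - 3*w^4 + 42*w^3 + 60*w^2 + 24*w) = 3*w^6 + 12*w^5 + 3*w^4 - 42*w^3 - 60*w^2 - 23*w + 3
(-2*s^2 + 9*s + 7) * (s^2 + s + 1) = -2*s^4 + 7*s^3 + 14*s^2 + 16*s + 7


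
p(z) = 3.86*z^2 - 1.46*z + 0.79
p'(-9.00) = -70.94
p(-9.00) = 326.59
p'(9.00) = 68.02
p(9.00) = 300.31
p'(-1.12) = -10.11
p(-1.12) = 7.27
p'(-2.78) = -22.92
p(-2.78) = 34.68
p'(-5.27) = -42.14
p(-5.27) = 115.69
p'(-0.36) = -4.24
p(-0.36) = 1.82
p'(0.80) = 4.72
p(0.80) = 2.09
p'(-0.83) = -7.87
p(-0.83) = 4.66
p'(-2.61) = -21.61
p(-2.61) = 30.90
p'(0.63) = 3.40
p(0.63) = 1.40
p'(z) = 7.72*z - 1.46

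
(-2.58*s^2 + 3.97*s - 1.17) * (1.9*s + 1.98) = -4.902*s^3 + 2.4346*s^2 + 5.6376*s - 2.3166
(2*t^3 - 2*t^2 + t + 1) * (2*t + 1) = 4*t^4 - 2*t^3 + 3*t + 1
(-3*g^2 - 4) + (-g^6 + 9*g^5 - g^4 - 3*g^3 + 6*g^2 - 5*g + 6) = -g^6 + 9*g^5 - g^4 - 3*g^3 + 3*g^2 - 5*g + 2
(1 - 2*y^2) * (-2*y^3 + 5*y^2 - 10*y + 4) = 4*y^5 - 10*y^4 + 18*y^3 - 3*y^2 - 10*y + 4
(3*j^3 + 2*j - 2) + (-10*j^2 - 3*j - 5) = 3*j^3 - 10*j^2 - j - 7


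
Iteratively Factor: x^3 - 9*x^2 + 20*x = (x - 4)*(x^2 - 5*x) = (x - 5)*(x - 4)*(x)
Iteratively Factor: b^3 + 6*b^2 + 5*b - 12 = (b + 3)*(b^2 + 3*b - 4) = (b - 1)*(b + 3)*(b + 4)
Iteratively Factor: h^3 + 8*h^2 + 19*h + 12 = (h + 4)*(h^2 + 4*h + 3) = (h + 3)*(h + 4)*(h + 1)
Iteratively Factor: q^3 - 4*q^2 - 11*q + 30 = (q + 3)*(q^2 - 7*q + 10) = (q - 5)*(q + 3)*(q - 2)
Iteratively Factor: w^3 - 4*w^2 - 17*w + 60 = (w - 5)*(w^2 + w - 12) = (w - 5)*(w + 4)*(w - 3)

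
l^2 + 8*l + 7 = (l + 1)*(l + 7)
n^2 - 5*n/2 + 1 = (n - 2)*(n - 1/2)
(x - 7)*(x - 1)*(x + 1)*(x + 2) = x^4 - 5*x^3 - 15*x^2 + 5*x + 14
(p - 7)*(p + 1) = p^2 - 6*p - 7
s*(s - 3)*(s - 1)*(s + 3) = s^4 - s^3 - 9*s^2 + 9*s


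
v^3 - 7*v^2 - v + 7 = (v - 7)*(v - 1)*(v + 1)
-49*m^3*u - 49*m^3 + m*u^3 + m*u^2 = (-7*m + u)*(7*m + u)*(m*u + m)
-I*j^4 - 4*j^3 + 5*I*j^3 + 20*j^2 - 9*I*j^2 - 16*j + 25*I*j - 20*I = (j - 4)*(j - 5*I)*(j + I)*(-I*j + I)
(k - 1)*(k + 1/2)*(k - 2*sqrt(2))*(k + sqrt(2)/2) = k^4 - 3*sqrt(2)*k^3/2 - k^3/2 - 5*k^2/2 + 3*sqrt(2)*k^2/4 + k + 3*sqrt(2)*k/4 + 1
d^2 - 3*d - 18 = (d - 6)*(d + 3)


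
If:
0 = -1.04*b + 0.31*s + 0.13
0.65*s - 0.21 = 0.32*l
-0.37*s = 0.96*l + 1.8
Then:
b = -0.03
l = -1.68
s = -0.50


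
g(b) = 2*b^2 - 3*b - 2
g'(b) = 4*b - 3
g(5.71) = 46.08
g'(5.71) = 19.84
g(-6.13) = 91.54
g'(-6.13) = -27.52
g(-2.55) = 18.66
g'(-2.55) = -13.20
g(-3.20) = 28.08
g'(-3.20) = -15.80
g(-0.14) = -1.54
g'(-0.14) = -3.56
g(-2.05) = 12.56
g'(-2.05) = -11.20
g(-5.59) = 77.27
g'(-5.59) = -25.36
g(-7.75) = 141.38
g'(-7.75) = -34.00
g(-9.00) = 187.00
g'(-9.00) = -39.00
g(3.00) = 7.00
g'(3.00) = 9.00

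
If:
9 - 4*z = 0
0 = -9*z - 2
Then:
No Solution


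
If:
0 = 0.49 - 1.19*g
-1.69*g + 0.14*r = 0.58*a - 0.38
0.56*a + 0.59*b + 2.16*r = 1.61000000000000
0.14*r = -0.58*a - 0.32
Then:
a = -0.55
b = 3.30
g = 0.41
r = -0.01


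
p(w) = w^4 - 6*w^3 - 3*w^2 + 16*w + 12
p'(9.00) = 1420.00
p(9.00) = 2100.00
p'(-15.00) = -17444.00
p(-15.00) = 69972.00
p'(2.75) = -53.44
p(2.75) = -34.28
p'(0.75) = 3.06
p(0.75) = 20.10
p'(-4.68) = -760.18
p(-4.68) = 966.15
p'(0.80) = 1.73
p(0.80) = 20.22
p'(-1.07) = -3.09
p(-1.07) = 0.11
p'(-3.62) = -387.91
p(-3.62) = 371.12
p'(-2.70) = -177.75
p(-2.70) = 118.17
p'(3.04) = -56.21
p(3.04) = -50.24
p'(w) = 4*w^3 - 18*w^2 - 6*w + 16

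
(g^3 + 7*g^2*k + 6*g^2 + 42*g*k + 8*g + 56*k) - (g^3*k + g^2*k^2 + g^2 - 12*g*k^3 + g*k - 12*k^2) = -g^3*k + g^3 - g^2*k^2 + 7*g^2*k + 5*g^2 + 12*g*k^3 + 41*g*k + 8*g + 12*k^2 + 56*k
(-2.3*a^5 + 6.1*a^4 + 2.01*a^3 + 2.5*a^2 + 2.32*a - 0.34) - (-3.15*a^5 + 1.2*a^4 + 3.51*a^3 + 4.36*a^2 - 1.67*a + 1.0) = 0.85*a^5 + 4.9*a^4 - 1.5*a^3 - 1.86*a^2 + 3.99*a - 1.34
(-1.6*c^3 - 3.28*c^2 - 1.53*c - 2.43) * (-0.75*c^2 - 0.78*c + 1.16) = 1.2*c^5 + 3.708*c^4 + 1.8499*c^3 - 0.788899999999999*c^2 + 0.1206*c - 2.8188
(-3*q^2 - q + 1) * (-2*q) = 6*q^3 + 2*q^2 - 2*q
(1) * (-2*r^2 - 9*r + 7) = -2*r^2 - 9*r + 7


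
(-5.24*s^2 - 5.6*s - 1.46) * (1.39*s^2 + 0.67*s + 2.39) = -7.2836*s^4 - 11.2948*s^3 - 18.305*s^2 - 14.3622*s - 3.4894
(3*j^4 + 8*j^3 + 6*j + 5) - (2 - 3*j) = 3*j^4 + 8*j^3 + 9*j + 3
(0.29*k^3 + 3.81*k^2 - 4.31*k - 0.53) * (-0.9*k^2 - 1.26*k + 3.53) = -0.261*k^5 - 3.7944*k^4 + 0.102099999999999*k^3 + 19.3569*k^2 - 14.5465*k - 1.8709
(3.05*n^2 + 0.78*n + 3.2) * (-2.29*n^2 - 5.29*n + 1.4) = -6.9845*n^4 - 17.9207*n^3 - 7.1842*n^2 - 15.836*n + 4.48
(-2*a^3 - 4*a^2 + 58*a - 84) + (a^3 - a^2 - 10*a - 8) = -a^3 - 5*a^2 + 48*a - 92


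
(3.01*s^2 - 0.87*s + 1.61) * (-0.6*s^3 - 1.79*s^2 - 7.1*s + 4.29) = -1.806*s^5 - 4.8659*s^4 - 20.7797*s^3 + 16.208*s^2 - 15.1633*s + 6.9069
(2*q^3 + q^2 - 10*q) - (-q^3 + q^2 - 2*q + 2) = 3*q^3 - 8*q - 2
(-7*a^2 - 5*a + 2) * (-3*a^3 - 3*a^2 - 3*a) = 21*a^5 + 36*a^4 + 30*a^3 + 9*a^2 - 6*a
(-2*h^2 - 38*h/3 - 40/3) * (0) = 0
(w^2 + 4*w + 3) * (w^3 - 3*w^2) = w^5 + w^4 - 9*w^3 - 9*w^2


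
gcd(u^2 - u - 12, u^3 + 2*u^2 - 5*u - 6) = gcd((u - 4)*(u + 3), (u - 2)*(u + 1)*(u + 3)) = u + 3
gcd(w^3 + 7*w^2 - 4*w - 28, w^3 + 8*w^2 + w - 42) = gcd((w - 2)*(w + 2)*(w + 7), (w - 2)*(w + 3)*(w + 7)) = w^2 + 5*w - 14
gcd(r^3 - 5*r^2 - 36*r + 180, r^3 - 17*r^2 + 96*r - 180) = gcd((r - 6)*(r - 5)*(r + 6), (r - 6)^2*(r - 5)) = r^2 - 11*r + 30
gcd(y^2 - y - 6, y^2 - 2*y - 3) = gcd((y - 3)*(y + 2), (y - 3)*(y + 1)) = y - 3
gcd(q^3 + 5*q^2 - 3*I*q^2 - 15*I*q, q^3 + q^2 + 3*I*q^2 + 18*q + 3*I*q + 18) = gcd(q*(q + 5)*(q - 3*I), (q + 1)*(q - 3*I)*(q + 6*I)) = q - 3*I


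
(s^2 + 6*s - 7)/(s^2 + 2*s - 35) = (s - 1)/(s - 5)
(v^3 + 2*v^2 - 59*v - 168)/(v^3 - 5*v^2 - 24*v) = (v + 7)/v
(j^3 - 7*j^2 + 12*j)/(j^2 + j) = (j^2 - 7*j + 12)/(j + 1)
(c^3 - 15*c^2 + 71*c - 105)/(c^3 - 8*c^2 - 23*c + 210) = (c^2 - 8*c + 15)/(c^2 - c - 30)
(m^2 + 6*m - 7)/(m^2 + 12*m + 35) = (m - 1)/(m + 5)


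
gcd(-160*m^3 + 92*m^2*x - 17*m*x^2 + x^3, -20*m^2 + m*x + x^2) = -4*m + x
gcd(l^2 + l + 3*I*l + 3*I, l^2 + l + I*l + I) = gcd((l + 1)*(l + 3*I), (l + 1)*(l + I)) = l + 1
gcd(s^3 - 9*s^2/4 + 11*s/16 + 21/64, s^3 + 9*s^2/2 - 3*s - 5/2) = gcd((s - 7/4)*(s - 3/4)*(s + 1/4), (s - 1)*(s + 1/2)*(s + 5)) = 1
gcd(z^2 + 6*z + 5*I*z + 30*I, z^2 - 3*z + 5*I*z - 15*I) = z + 5*I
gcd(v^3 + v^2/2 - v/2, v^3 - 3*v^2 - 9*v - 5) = v + 1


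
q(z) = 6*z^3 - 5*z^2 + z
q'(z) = 18*z^2 - 10*z + 1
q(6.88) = 1724.17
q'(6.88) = 784.22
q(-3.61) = -351.05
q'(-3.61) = 271.68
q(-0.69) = -5.04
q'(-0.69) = 16.47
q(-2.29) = -100.56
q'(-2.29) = 118.29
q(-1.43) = -29.20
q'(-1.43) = 52.11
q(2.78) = 93.05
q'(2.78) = 112.31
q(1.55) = 11.88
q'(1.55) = 28.74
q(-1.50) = -33.00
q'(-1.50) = 56.50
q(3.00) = 120.00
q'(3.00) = 133.00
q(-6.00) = -1482.00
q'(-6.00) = 709.00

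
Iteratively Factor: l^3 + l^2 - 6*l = (l - 2)*(l^2 + 3*l) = (l - 2)*(l + 3)*(l)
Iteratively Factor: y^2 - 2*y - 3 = (y + 1)*(y - 3)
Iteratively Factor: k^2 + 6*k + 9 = (k + 3)*(k + 3)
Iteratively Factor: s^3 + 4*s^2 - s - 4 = (s + 4)*(s^2 - 1) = (s - 1)*(s + 4)*(s + 1)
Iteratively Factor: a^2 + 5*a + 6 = (a + 2)*(a + 3)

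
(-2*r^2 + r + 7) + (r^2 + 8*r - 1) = -r^2 + 9*r + 6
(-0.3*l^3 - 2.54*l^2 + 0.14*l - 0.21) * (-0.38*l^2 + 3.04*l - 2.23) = 0.114*l^5 + 0.0532000000000001*l^4 - 7.1058*l^3 + 6.1696*l^2 - 0.9506*l + 0.4683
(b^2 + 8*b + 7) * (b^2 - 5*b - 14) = b^4 + 3*b^3 - 47*b^2 - 147*b - 98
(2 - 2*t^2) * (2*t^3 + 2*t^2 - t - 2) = -4*t^5 - 4*t^4 + 6*t^3 + 8*t^2 - 2*t - 4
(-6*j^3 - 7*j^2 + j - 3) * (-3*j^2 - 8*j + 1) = 18*j^5 + 69*j^4 + 47*j^3 - 6*j^2 + 25*j - 3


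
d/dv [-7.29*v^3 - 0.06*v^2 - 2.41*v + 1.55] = -21.87*v^2 - 0.12*v - 2.41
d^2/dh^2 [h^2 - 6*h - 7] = 2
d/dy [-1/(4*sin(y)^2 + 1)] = 4*sin(2*y)/(3 - 2*cos(2*y))^2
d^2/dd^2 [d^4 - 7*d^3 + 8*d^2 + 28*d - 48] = 12*d^2 - 42*d + 16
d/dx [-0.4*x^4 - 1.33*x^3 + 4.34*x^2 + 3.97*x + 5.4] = -1.6*x^3 - 3.99*x^2 + 8.68*x + 3.97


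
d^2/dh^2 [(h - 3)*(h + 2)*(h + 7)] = 6*h + 12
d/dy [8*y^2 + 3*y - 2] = 16*y + 3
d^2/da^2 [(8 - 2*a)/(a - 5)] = -4/(a - 5)^3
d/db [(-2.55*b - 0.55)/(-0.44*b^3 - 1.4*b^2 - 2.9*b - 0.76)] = (-2.244*b^3 - 4.296*b^2 - 1.54*b + 0.343)/(0.1936*b^6 + 1.232*b^5 + 4.512*b^4 + 8.7888*b^3 + 10.538*b^2 + 4.408*b + 0.5776)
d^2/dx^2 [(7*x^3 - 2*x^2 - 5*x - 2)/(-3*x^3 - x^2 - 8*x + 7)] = 2*(39*x^6 + 639*x^5 - 873*x^4 - 286*x^3 + 1998*x^2 - 750*x + 520)/(27*x^9 + 27*x^8 + 225*x^7 - 44*x^6 + 474*x^5 - 837*x^4 + 617*x^3 - 1197*x^2 + 1176*x - 343)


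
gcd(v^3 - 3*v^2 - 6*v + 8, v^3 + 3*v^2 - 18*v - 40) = v^2 - 2*v - 8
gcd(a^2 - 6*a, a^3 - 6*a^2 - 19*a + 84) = 1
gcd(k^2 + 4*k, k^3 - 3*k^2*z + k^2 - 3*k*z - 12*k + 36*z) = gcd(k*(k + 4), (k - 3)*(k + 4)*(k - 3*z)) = k + 4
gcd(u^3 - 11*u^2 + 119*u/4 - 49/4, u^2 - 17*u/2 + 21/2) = u - 7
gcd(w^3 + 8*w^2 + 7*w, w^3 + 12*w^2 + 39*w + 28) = w^2 + 8*w + 7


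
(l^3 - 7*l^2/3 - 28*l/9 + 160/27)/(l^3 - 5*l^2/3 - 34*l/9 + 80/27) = (3*l - 4)/(3*l - 2)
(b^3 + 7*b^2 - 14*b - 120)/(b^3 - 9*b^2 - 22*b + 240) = (b^2 + 2*b - 24)/(b^2 - 14*b + 48)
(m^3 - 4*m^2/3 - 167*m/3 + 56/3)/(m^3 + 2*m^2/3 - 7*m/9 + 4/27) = 9*(m^2 - m - 56)/(9*m^2 + 9*m - 4)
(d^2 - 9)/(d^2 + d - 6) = (d - 3)/(d - 2)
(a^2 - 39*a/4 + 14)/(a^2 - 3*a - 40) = (a - 7/4)/(a + 5)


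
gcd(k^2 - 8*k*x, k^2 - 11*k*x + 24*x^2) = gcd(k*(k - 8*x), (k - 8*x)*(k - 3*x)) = -k + 8*x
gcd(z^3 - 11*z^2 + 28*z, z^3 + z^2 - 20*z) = z^2 - 4*z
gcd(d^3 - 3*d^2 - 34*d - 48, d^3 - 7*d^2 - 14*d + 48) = d^2 - 5*d - 24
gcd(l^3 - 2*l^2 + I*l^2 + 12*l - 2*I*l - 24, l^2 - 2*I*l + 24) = l + 4*I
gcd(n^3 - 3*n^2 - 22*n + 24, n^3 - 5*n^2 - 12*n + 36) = n - 6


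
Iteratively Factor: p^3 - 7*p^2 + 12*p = (p - 3)*(p^2 - 4*p) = (p - 4)*(p - 3)*(p)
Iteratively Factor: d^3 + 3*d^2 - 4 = (d + 2)*(d^2 + d - 2) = (d + 2)^2*(d - 1)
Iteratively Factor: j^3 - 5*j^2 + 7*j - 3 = (j - 1)*(j^2 - 4*j + 3) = (j - 1)^2*(j - 3)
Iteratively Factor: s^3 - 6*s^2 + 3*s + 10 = (s + 1)*(s^2 - 7*s + 10) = (s - 5)*(s + 1)*(s - 2)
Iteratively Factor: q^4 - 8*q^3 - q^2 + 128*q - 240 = (q + 4)*(q^3 - 12*q^2 + 47*q - 60) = (q - 5)*(q + 4)*(q^2 - 7*q + 12) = (q - 5)*(q - 4)*(q + 4)*(q - 3)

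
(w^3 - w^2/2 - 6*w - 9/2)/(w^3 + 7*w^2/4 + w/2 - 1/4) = 2*(2*w^2 - 3*w - 9)/(4*w^2 + 3*w - 1)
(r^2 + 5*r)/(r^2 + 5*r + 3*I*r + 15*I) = r/(r + 3*I)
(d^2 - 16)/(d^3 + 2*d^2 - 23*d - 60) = (d - 4)/(d^2 - 2*d - 15)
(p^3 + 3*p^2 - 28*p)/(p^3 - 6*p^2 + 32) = p*(p + 7)/(p^2 - 2*p - 8)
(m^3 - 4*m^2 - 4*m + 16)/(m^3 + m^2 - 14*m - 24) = (m - 2)/(m + 3)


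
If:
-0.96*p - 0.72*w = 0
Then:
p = -0.75*w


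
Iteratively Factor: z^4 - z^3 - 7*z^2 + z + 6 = (z - 3)*(z^3 + 2*z^2 - z - 2) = (z - 3)*(z - 1)*(z^2 + 3*z + 2) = (z - 3)*(z - 1)*(z + 2)*(z + 1)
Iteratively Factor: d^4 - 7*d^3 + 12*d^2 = (d)*(d^3 - 7*d^2 + 12*d) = d^2*(d^2 - 7*d + 12) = d^2*(d - 4)*(d - 3)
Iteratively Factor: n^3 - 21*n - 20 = (n + 1)*(n^2 - n - 20) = (n - 5)*(n + 1)*(n + 4)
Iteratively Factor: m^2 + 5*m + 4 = (m + 4)*(m + 1)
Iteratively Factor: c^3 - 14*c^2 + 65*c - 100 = (c - 4)*(c^2 - 10*c + 25) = (c - 5)*(c - 4)*(c - 5)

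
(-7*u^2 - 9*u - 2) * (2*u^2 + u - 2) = -14*u^4 - 25*u^3 + u^2 + 16*u + 4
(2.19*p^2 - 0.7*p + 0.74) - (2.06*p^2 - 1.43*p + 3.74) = 0.13*p^2 + 0.73*p - 3.0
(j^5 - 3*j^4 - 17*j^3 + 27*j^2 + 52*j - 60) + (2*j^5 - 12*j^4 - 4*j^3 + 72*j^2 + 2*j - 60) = 3*j^5 - 15*j^4 - 21*j^3 + 99*j^2 + 54*j - 120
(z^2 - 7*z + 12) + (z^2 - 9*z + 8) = 2*z^2 - 16*z + 20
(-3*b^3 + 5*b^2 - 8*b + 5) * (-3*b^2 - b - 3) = 9*b^5 - 12*b^4 + 28*b^3 - 22*b^2 + 19*b - 15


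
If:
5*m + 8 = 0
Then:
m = -8/5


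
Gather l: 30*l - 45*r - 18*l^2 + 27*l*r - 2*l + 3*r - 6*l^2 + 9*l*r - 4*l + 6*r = -24*l^2 + l*(36*r + 24) - 36*r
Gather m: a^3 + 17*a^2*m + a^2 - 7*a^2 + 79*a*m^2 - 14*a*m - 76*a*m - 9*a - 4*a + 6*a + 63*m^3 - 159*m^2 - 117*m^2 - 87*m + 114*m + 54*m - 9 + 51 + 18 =a^3 - 6*a^2 - 7*a + 63*m^3 + m^2*(79*a - 276) + m*(17*a^2 - 90*a + 81) + 60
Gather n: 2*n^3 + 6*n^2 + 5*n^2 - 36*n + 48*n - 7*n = 2*n^3 + 11*n^2 + 5*n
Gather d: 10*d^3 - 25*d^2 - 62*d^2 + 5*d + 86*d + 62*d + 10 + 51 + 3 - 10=10*d^3 - 87*d^2 + 153*d + 54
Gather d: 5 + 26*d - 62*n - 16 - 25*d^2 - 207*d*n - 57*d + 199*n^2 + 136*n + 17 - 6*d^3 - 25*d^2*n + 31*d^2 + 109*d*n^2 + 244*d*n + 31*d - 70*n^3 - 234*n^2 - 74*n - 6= -6*d^3 + d^2*(6 - 25*n) + d*(109*n^2 + 37*n) - 70*n^3 - 35*n^2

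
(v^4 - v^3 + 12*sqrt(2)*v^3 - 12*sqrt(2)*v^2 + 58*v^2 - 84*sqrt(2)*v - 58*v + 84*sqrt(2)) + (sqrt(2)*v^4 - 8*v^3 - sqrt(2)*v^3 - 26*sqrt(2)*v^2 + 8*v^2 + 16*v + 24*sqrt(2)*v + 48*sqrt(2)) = v^4 + sqrt(2)*v^4 - 9*v^3 + 11*sqrt(2)*v^3 - 38*sqrt(2)*v^2 + 66*v^2 - 60*sqrt(2)*v - 42*v + 132*sqrt(2)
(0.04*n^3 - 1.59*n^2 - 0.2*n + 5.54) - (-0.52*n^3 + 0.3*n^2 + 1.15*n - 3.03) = 0.56*n^3 - 1.89*n^2 - 1.35*n + 8.57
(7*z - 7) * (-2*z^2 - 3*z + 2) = -14*z^3 - 7*z^2 + 35*z - 14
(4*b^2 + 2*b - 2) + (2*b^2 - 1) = 6*b^2 + 2*b - 3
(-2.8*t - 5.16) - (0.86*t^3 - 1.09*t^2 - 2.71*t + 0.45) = -0.86*t^3 + 1.09*t^2 - 0.0899999999999999*t - 5.61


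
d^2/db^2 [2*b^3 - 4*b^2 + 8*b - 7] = 12*b - 8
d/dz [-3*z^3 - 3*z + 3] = -9*z^2 - 3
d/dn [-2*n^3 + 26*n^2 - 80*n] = -6*n^2 + 52*n - 80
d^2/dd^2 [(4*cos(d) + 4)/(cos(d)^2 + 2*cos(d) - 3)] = -((cos(2*d) - 1)^2 + 173*cos(d) + 54*cos(2*d) + 3*cos(3*d) + 154)/((cos(d) - 1)^2*(cos(d) + 3)^3)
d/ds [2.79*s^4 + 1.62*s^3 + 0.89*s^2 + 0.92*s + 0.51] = 11.16*s^3 + 4.86*s^2 + 1.78*s + 0.92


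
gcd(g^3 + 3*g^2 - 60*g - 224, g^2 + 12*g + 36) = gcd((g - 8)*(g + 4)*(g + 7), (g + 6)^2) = 1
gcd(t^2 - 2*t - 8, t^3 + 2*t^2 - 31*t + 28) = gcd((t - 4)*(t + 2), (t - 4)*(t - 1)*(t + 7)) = t - 4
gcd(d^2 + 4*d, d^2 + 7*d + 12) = d + 4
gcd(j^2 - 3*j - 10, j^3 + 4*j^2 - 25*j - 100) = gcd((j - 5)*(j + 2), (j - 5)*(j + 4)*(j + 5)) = j - 5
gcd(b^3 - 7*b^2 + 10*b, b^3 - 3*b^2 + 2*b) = b^2 - 2*b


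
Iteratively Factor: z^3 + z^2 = (z + 1)*(z^2) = z*(z + 1)*(z)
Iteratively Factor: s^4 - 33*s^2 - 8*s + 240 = (s - 5)*(s^3 + 5*s^2 - 8*s - 48) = (s - 5)*(s + 4)*(s^2 + s - 12) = (s - 5)*(s + 4)^2*(s - 3)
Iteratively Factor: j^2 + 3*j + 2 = (j + 2)*(j + 1)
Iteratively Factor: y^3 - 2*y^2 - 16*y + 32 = (y - 4)*(y^2 + 2*y - 8) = (y - 4)*(y + 4)*(y - 2)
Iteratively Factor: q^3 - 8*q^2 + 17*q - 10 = (q - 1)*(q^2 - 7*q + 10) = (q - 5)*(q - 1)*(q - 2)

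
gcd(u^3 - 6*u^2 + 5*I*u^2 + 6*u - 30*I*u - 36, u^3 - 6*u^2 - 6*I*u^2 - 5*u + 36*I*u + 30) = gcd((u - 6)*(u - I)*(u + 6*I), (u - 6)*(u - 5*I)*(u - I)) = u^2 + u*(-6 - I) + 6*I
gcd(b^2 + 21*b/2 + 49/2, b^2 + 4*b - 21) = b + 7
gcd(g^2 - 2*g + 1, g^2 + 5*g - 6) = g - 1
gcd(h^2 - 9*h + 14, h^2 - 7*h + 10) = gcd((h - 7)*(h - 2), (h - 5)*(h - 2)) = h - 2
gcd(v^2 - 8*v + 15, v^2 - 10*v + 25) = v - 5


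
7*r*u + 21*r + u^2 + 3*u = (7*r + u)*(u + 3)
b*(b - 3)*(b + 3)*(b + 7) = b^4 + 7*b^3 - 9*b^2 - 63*b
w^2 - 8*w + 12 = (w - 6)*(w - 2)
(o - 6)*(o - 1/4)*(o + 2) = o^3 - 17*o^2/4 - 11*o + 3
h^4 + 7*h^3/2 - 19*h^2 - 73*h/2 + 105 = (h - 3)*(h - 2)*(h + 7/2)*(h + 5)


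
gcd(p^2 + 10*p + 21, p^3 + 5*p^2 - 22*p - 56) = p + 7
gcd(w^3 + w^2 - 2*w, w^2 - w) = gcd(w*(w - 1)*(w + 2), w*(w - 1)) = w^2 - w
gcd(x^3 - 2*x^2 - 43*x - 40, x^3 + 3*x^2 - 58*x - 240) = x^2 - 3*x - 40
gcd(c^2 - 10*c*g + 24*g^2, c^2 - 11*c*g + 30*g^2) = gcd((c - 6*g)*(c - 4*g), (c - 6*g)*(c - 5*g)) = c - 6*g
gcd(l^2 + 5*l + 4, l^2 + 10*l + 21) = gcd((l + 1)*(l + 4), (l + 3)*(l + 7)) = 1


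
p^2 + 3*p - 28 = (p - 4)*(p + 7)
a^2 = a^2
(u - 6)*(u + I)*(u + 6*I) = u^3 - 6*u^2 + 7*I*u^2 - 6*u - 42*I*u + 36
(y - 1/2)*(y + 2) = y^2 + 3*y/2 - 1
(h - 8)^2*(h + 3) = h^3 - 13*h^2 + 16*h + 192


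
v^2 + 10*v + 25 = (v + 5)^2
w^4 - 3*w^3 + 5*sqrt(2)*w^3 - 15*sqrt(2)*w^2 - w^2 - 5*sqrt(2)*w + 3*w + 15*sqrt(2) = (w - 3)*(w - 1)*(w + 1)*(w + 5*sqrt(2))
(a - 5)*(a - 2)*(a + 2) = a^3 - 5*a^2 - 4*a + 20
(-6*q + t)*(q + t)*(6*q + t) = -36*q^3 - 36*q^2*t + q*t^2 + t^3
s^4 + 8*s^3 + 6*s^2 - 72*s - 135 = (s - 3)*(s + 3)^2*(s + 5)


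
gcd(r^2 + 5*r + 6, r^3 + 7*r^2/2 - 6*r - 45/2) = r + 3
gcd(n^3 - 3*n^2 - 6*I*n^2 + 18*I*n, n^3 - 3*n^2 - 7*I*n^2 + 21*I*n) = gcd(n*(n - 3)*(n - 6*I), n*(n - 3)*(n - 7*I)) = n^2 - 3*n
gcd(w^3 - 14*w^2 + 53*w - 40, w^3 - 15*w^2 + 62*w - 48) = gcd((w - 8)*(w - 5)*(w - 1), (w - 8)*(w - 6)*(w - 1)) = w^2 - 9*w + 8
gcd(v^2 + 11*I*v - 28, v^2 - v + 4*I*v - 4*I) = v + 4*I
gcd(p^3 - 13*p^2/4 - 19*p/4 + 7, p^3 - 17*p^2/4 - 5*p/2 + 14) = p^2 - 9*p/4 - 7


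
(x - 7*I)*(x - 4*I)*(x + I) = x^3 - 10*I*x^2 - 17*x - 28*I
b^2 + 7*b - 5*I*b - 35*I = (b + 7)*(b - 5*I)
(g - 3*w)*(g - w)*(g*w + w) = g^3*w - 4*g^2*w^2 + g^2*w + 3*g*w^3 - 4*g*w^2 + 3*w^3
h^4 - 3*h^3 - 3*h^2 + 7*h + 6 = (h - 3)*(h - 2)*(h + 1)^2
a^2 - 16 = (a - 4)*(a + 4)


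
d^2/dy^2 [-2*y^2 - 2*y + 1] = -4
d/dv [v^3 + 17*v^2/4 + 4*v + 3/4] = 3*v^2 + 17*v/2 + 4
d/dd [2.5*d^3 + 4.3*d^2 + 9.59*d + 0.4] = 7.5*d^2 + 8.6*d + 9.59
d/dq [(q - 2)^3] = 3*(q - 2)^2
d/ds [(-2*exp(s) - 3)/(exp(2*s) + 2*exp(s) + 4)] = 2*((exp(s) + 1)*(2*exp(s) + 3) - exp(2*s) - 2*exp(s) - 4)*exp(s)/(exp(2*s) + 2*exp(s) + 4)^2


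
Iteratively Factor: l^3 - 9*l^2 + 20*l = (l - 4)*(l^2 - 5*l) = l*(l - 4)*(l - 5)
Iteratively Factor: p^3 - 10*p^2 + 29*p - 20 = (p - 1)*(p^2 - 9*p + 20) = (p - 4)*(p - 1)*(p - 5)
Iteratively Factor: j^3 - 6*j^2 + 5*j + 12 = (j - 4)*(j^2 - 2*j - 3) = (j - 4)*(j + 1)*(j - 3)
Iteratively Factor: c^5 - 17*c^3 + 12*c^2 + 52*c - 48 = (c + 4)*(c^4 - 4*c^3 - c^2 + 16*c - 12) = (c + 2)*(c + 4)*(c^3 - 6*c^2 + 11*c - 6) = (c - 1)*(c + 2)*(c + 4)*(c^2 - 5*c + 6) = (c - 2)*(c - 1)*(c + 2)*(c + 4)*(c - 3)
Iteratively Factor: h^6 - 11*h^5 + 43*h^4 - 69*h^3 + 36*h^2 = (h - 1)*(h^5 - 10*h^4 + 33*h^3 - 36*h^2) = (h - 3)*(h - 1)*(h^4 - 7*h^3 + 12*h^2) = (h - 3)^2*(h - 1)*(h^3 - 4*h^2) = h*(h - 3)^2*(h - 1)*(h^2 - 4*h) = h^2*(h - 3)^2*(h - 1)*(h - 4)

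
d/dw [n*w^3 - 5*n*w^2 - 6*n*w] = n*(3*w^2 - 10*w - 6)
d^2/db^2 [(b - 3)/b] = -6/b^3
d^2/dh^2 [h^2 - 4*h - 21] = 2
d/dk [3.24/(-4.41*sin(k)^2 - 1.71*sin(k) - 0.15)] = (28.5768*sin(k) + 5.5404)*cos(k)/(4.41*sin(k)^2 + 1.71*sin(k) + 0.15)^2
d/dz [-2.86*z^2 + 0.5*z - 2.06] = 0.5 - 5.72*z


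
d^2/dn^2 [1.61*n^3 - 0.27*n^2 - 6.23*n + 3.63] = 9.66*n - 0.54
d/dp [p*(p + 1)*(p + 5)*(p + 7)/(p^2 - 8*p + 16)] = (2*p^4 - 3*p^3 - 156*p^2 - 411*p - 140)/(p^3 - 12*p^2 + 48*p - 64)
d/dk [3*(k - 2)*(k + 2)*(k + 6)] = 9*k^2 + 36*k - 12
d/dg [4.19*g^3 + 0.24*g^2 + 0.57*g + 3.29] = 12.57*g^2 + 0.48*g + 0.57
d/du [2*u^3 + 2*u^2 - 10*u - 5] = 6*u^2 + 4*u - 10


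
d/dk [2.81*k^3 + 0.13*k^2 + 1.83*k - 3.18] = 8.43*k^2 + 0.26*k + 1.83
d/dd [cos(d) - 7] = -sin(d)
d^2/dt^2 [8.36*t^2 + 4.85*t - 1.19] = 16.7200000000000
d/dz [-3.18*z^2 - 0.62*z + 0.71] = -6.36*z - 0.62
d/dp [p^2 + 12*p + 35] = 2*p + 12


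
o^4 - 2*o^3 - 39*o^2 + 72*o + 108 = (o - 6)*(o - 3)*(o + 1)*(o + 6)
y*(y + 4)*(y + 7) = y^3 + 11*y^2 + 28*y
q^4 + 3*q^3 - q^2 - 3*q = q*(q - 1)*(q + 1)*(q + 3)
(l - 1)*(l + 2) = l^2 + l - 2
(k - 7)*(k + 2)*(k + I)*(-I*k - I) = -I*k^4 + k^3 + 4*I*k^3 - 4*k^2 + 19*I*k^2 - 19*k + 14*I*k - 14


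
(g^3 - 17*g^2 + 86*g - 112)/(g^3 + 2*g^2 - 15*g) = (g^3 - 17*g^2 + 86*g - 112)/(g*(g^2 + 2*g - 15))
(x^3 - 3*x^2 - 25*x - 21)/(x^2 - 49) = (x^2 + 4*x + 3)/(x + 7)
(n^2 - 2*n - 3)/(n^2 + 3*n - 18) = (n + 1)/(n + 6)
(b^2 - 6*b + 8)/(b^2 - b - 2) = (b - 4)/(b + 1)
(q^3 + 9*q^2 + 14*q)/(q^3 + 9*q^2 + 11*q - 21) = q*(q + 2)/(q^2 + 2*q - 3)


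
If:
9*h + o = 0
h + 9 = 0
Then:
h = -9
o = 81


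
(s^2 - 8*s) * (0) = 0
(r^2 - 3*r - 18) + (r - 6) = r^2 - 2*r - 24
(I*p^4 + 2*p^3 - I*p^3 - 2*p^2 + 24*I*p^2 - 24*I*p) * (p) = I*p^5 + 2*p^4 - I*p^4 - 2*p^3 + 24*I*p^3 - 24*I*p^2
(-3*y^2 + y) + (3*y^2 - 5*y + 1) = 1 - 4*y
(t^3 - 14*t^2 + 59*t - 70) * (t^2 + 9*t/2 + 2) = t^5 - 19*t^4/2 - 2*t^3 + 335*t^2/2 - 197*t - 140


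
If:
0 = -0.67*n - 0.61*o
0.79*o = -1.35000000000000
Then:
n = 1.56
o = -1.71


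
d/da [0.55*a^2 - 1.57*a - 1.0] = 1.1*a - 1.57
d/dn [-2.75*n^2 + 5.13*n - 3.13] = 5.13 - 5.5*n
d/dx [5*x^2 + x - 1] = 10*x + 1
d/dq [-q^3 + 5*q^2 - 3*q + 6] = -3*q^2 + 10*q - 3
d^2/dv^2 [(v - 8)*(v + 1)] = 2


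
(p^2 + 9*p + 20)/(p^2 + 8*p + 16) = (p + 5)/(p + 4)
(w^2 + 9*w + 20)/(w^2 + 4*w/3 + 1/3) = 3*(w^2 + 9*w + 20)/(3*w^2 + 4*w + 1)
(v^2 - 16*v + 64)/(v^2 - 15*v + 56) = (v - 8)/(v - 7)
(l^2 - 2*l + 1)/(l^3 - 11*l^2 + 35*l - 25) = (l - 1)/(l^2 - 10*l + 25)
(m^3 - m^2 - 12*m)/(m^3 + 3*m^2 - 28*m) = (m + 3)/(m + 7)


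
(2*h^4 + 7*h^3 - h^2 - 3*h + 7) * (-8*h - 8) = -16*h^5 - 72*h^4 - 48*h^3 + 32*h^2 - 32*h - 56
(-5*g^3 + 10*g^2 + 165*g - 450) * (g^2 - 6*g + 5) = -5*g^5 + 40*g^4 + 80*g^3 - 1390*g^2 + 3525*g - 2250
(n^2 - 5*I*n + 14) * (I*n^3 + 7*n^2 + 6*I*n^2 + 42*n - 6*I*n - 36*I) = I*n^5 + 12*n^4 + 6*I*n^4 + 72*n^3 - 27*I*n^3 + 68*n^2 - 162*I*n^2 + 408*n - 84*I*n - 504*I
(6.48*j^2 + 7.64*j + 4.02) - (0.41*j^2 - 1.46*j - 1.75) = 6.07*j^2 + 9.1*j + 5.77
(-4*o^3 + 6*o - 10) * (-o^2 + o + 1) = 4*o^5 - 4*o^4 - 10*o^3 + 16*o^2 - 4*o - 10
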